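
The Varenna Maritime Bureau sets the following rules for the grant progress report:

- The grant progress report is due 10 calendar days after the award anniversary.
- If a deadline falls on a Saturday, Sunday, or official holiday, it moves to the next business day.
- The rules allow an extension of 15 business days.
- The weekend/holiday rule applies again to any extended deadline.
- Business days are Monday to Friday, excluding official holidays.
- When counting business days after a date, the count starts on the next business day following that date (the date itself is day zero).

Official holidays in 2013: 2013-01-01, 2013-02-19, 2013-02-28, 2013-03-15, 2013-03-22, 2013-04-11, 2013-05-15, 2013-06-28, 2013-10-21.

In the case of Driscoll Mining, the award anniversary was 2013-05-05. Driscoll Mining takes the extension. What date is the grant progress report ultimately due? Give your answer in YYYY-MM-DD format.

2013-06-06

Adding 10 calendar days to 2013-05-05 gives 2013-05-15.
2013-05-15 is a listed holiday; the next business day is 2013-05-16 (Thursday).
The 15-business-day extension runs from 2013-05-16 to 2013-06-06.
2013-06-06 (Thursday) is already a business day.
The final due date is 2013-06-06.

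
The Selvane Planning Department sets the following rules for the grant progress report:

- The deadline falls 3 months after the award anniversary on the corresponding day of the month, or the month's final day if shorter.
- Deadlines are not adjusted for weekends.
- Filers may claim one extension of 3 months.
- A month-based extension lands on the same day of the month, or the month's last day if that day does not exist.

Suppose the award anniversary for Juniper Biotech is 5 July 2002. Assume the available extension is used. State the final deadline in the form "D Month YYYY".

Moving 3 months forward from 5 July 2002 on the corresponding day gives 5 October 2002.
No adjustment is made for weekends or holidays, so 5 October 2002 stands.
The 3 months extension carries 5 October 2002 to 5 January 2003.
No adjustment is made for weekends or holidays, so 5 January 2003 stands.
The final due date is 5 January 2003.

5 January 2003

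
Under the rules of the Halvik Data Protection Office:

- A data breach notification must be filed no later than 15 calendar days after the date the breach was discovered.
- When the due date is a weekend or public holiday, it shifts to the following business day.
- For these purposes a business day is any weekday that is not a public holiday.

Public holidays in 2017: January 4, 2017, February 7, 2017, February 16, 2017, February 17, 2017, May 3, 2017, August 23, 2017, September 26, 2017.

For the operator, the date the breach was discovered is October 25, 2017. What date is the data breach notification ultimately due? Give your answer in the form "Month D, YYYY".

Trigger date October 25, 2017 + 15 calendar days = November 9, 2017.
November 9, 2017 falls on a Thursday, which is a business day, so no adjustment is needed.
So the filing is due November 9, 2017.

November 9, 2017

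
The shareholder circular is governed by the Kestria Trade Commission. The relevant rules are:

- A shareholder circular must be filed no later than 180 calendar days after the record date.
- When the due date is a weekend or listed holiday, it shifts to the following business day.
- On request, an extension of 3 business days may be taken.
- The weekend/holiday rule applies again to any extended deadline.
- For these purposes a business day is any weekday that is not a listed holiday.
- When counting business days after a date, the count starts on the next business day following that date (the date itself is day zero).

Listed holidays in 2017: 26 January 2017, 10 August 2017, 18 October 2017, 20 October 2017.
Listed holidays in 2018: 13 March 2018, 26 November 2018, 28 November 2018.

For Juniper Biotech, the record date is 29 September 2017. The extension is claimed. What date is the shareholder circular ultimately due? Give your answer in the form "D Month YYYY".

Adding 180 calendar days to 29 September 2017 gives 28 March 2018.
28 March 2018 is a Wednesday and not a listed holiday, so it stands.
The 3-business-day extension runs from 28 March 2018 to 2 April 2018.
2 April 2018 falls on a Monday, which is a business day, so no adjustment is needed.
The final due date is 2 April 2018.

2 April 2018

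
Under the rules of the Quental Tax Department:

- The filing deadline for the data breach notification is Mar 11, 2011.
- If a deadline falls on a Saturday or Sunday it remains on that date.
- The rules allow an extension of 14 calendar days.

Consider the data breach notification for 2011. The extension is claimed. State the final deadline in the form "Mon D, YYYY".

The stated deadline is Mar 11, 2011.
Mar 11, 2011 is a Friday; no weekend or holiday adjustment applies.
With the 14-day extension, Mar 11, 2011 becomes Mar 25, 2011.
Mar 25, 2011 is a Friday; no weekend or holiday adjustment applies.
So the filing is due Mar 25, 2011.

Mar 25, 2011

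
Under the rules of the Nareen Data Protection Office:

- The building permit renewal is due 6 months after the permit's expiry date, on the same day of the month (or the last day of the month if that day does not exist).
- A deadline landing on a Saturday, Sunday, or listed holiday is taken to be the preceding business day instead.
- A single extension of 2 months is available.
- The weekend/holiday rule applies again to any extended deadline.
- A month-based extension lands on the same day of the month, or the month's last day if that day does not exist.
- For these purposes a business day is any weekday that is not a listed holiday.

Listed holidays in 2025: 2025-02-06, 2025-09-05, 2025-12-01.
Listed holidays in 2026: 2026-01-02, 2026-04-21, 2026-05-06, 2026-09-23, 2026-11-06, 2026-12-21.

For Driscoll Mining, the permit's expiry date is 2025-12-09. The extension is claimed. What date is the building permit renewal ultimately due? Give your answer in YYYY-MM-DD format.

Moving 6 months forward from 2025-12-09 on the corresponding day gives 2026-06-09.
Since 2026-06-09 is a Tuesday and not a holiday, the date is unchanged.
The 2 months extension carries 2026-06-09 to 2026-08-09.
2026-08-09 is a Sunday; the preceding business day is 2026-08-07 (Friday).
The final due date is 2026-08-07.

2026-08-07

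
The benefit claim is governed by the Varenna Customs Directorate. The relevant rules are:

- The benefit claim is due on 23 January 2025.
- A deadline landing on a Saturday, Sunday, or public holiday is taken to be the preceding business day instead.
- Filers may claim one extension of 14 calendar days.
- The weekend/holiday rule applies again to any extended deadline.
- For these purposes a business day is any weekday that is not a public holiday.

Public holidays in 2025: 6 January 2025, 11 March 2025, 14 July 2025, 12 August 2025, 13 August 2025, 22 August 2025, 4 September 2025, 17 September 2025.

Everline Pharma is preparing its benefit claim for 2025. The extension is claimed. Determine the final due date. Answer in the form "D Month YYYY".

The stated deadline is 23 January 2025.
Since 23 January 2025 is a Thursday and not a holiday, the date is unchanged.
With the 14-day extension, 23 January 2025 becomes 6 February 2025.
6 February 2025 falls on a Thursday, which is a business day, so no adjustment is needed.
Deadline: 6 February 2025.

6 February 2025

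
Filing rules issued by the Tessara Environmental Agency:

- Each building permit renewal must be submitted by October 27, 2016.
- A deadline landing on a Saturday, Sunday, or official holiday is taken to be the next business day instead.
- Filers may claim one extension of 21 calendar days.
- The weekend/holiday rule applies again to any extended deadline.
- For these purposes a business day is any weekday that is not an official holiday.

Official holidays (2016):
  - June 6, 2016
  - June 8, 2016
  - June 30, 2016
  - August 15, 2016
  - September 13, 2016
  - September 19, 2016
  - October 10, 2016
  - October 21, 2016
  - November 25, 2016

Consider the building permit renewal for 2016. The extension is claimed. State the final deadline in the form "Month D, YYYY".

The stated deadline is October 27, 2016.
Since October 27, 2016 is a Thursday and not a holiday, the date is unchanged.
The 21-calendar-day extension moves the deadline from October 27, 2016 to November 17, 2016.
November 17, 2016 falls on a Thursday, which is a business day, so no adjustment is needed.
Final deadline: November 17, 2016.

November 17, 2016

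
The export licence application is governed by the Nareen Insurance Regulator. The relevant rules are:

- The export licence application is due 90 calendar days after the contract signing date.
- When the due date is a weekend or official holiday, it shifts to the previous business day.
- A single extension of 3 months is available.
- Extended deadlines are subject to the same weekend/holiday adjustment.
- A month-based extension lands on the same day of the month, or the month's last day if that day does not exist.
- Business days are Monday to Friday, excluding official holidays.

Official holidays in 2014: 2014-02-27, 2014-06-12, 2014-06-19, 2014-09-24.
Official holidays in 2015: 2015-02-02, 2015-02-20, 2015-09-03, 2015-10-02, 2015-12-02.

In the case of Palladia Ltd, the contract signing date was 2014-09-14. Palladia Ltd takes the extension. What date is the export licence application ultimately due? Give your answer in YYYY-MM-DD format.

2015-03-12

90 calendar days after 2014-09-14 is 2014-12-13.
2014-12-13 is a Saturday, so it moves to the preceding business day, 2014-12-12 (Friday).
Applying the 3 months extension: 3 months after 2014-12-12 is 2015-03-12.
Since 2015-03-12 is a Thursday and not a holiday, the date is unchanged.
Deadline: 2015-03-12.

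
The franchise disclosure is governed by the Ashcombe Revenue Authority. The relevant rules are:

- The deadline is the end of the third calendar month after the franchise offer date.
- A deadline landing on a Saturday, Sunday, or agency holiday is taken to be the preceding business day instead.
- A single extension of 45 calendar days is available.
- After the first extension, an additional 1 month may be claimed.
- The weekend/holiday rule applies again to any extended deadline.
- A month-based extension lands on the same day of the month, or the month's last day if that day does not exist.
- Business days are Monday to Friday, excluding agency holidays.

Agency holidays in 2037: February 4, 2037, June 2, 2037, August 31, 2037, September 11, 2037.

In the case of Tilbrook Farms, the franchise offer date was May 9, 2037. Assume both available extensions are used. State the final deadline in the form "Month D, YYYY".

The third month after May 9, 2037 is August 2037, whose last day is August 31, 2037.
August 31, 2037 is a listed holiday, so it moves to the preceding business day, August 28, 2037 (Friday).
The 45-calendar-day extension moves the deadline from August 28, 2037 to October 12, 2037.
October 12, 2037 is a Monday and not a listed holiday, so it stands.
Applying the 1 month extension: 1 month after October 12, 2037 is November 12, 2037.
November 12, 2037 falls on a Thursday, which is a business day, so no adjustment is needed.
The final due date is November 12, 2037.

November 12, 2037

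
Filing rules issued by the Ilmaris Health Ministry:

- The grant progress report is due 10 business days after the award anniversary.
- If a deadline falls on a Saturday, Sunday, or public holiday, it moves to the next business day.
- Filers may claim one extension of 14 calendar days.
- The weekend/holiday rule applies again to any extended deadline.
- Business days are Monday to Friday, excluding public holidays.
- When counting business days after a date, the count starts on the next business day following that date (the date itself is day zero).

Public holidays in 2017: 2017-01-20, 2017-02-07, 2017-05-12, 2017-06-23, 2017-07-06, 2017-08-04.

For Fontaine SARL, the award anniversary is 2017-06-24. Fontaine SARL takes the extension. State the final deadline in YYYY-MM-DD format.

Starting the day after 2017-06-24 and counting 10 business days lands on 2017-07-10.
2017-07-10 falls on a Monday, which is a business day, so no adjustment is needed.
Applying the 14-calendar-day extension: 2017-07-10 + 14 days = 2017-07-24.
2017-07-24 (Monday) is already a business day.
Final deadline: 2017-07-24.

2017-07-24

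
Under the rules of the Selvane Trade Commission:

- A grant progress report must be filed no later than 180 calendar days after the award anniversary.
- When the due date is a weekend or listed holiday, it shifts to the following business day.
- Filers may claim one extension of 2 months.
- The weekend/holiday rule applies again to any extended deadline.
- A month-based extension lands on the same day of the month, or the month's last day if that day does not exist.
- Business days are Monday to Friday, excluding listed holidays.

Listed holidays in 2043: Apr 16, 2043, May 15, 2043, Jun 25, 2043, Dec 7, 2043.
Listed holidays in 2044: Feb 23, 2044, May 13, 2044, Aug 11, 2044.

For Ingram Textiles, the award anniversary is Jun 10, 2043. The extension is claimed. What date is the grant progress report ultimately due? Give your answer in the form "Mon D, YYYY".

Feb 8, 2044

180 calendar days after Jun 10, 2043 is Dec 7, 2043.
Dec 7, 2043 falls on a listed holiday. Rolling to the next business day gives Dec 8, 2043, a Tuesday.
Add 2 months to Dec 8, 2043: Feb 8, 2044.
Since Feb 8, 2044 is a Monday and not a holiday, the date is unchanged.
Final deadline: Feb 8, 2044.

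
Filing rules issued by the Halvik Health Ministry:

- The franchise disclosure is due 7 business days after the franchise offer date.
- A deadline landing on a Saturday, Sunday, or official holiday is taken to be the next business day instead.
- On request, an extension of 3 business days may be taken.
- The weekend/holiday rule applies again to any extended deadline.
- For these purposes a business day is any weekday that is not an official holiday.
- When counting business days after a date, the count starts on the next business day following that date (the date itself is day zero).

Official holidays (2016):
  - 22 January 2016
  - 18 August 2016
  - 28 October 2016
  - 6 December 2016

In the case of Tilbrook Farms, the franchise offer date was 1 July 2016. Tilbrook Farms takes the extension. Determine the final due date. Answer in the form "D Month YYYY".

Starting the day after 1 July 2016 and counting 7 business days lands on 12 July 2016.
12 July 2016 falls on a Tuesday, which is a business day, so no adjustment is needed.
Applying the 3-business-day extension: 3 business days after 12 July 2016 is 15 July 2016.
Since 15 July 2016 is a Friday and not a holiday, the date is unchanged.
Final deadline: 15 July 2016.

15 July 2016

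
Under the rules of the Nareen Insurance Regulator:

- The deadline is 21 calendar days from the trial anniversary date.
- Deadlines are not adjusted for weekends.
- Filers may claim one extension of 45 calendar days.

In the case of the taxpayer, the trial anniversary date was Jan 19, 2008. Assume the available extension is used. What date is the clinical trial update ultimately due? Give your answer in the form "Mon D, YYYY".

Mar 25, 2008

Adding 21 calendar days to Jan 19, 2008 gives Feb 9, 2008.
Feb 9, 2008 is a Saturday; no weekend or holiday adjustment applies.
Applying the 45-calendar-day extension: Feb 9, 2008 + 45 days = Mar 25, 2008.
Mar 25, 2008 falls on a Tuesday. The rules make no weekend/holiday allowance, so it remains Mar 25, 2008.
So the filing is due Mar 25, 2008.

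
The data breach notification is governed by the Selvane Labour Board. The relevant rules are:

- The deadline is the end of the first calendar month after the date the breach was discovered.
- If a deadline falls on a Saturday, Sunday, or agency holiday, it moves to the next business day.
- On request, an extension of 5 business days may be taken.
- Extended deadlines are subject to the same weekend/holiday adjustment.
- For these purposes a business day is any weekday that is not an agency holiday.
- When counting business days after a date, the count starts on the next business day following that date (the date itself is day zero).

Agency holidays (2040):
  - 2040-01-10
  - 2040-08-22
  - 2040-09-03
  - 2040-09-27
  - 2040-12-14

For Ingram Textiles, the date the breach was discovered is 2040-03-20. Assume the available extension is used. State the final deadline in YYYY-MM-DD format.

The first month after 2040-03-20 is April 2040, whose last day is 2040-04-30.
2040-04-30 (Monday) is already a business day.
The 5-business-day extension runs from 2040-04-30 to 2040-05-07.
2040-05-07 (Monday) is already a business day.
The final due date is 2040-05-07.

2040-05-07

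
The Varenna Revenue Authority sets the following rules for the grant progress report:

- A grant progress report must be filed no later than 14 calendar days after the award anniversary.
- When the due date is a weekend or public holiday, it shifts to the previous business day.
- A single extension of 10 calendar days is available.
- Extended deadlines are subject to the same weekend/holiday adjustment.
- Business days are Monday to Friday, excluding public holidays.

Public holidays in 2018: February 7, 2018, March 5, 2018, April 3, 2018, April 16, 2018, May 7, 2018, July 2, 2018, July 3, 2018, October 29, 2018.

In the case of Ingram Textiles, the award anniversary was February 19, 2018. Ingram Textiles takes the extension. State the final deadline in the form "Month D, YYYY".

March 12, 2018

Trigger date February 19, 2018 + 14 calendar days = March 5, 2018.
March 5, 2018 is a listed holiday, so it moves to the preceding business day, March 2, 2018 (Friday).
The 10-calendar-day extension moves the deadline from March 2, 2018 to March 12, 2018.
March 12, 2018 falls on a Monday, which is a business day, so no adjustment is needed.
So the filing is due March 12, 2018.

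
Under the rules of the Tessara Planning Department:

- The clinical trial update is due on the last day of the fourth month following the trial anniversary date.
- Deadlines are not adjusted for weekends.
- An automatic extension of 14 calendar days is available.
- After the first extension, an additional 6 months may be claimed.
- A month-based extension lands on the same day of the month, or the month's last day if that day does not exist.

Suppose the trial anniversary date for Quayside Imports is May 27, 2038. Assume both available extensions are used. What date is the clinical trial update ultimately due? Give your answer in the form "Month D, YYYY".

The fourth month after May 27, 2038 is September 2038, whose last day is September 30, 2038.
September 30, 2038 is a Thursday; no weekend or holiday adjustment applies.
Add the 14 calendar-day extension to September 30, 2038: October 14, 2038.
No adjustment is made for weekends or holidays, so October 14, 2038 stands.
Add 6 months to October 14, 2038: April 14, 2039.
April 14, 2039 is a Thursday; no weekend or holiday adjustment applies.
The final due date is April 14, 2039.

April 14, 2039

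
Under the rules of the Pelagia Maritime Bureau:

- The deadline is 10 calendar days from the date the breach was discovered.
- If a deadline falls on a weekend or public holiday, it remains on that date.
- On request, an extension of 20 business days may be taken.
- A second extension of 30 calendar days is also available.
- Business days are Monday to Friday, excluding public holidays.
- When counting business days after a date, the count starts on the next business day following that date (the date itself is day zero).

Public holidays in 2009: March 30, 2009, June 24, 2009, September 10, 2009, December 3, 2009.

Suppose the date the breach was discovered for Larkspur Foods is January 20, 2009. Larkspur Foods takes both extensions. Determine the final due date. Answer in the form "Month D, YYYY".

March 29, 2009

10 calendar days after January 20, 2009 is January 30, 2009.
No adjustment is made for weekends or holidays, so January 30, 2009 stands.
Counting 20 further business days from January 30, 2009 reaches February 27, 2009.
No adjustment is made for weekends or holidays, so February 27, 2009 stands.
Add the 30 calendar-day extension to February 27, 2009: March 29, 2009.
March 29, 2009 falls on a Sunday. The rules make no weekend/holiday allowance, so it remains March 29, 2009.
The final due date is March 29, 2009.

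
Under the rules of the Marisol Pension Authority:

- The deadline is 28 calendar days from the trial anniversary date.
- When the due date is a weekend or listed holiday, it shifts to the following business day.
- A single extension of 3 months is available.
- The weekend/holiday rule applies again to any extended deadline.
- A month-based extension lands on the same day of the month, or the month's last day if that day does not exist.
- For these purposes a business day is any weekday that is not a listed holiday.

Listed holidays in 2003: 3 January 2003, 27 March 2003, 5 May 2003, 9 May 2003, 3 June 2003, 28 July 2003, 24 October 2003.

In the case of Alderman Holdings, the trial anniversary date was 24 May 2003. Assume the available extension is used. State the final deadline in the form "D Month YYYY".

23 September 2003

Adding 28 calendar days to 24 May 2003 gives 21 June 2003.
21 June 2003 is a Saturday, so it moves to the next business day, 23 June 2003 (Monday).
The 3 months extension carries 23 June 2003 to 23 September 2003.
23 September 2003 (Tuesday) is already a business day.
Final deadline: 23 September 2003.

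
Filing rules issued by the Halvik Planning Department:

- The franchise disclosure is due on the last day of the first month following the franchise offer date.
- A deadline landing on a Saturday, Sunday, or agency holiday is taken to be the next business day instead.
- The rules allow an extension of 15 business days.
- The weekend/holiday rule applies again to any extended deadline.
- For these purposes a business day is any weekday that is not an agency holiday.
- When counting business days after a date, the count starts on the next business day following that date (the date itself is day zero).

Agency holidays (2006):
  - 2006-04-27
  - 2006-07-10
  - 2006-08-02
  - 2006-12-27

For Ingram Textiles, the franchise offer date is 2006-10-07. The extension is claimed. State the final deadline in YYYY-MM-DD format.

2006-12-21

1 month after 2006-10-07 falls in November 2006; the last day of that month is 2006-11-30.
2006-11-30 (Thursday) is already a business day.
Counting 15 further business days from 2006-11-30 reaches 2006-12-21.
Since 2006-12-21 is a Thursday and not a holiday, the date is unchanged.
Final deadline: 2006-12-21.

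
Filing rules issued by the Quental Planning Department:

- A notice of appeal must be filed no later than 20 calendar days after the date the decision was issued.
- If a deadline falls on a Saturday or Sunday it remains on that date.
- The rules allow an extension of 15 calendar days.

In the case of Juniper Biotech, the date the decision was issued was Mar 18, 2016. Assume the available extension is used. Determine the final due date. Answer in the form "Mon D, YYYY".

Apr 22, 2016

Adding 20 calendar days to Mar 18, 2016 gives Apr 7, 2016.
Apr 7, 2016 is a Thursday; no weekend or holiday adjustment applies.
The 15-calendar-day extension moves the deadline from Apr 7, 2016 to Apr 22, 2016.
Apr 22, 2016 falls on a Friday. The rules make no weekend/holiday allowance, so it remains Apr 22, 2016.
The final due date is Apr 22, 2016.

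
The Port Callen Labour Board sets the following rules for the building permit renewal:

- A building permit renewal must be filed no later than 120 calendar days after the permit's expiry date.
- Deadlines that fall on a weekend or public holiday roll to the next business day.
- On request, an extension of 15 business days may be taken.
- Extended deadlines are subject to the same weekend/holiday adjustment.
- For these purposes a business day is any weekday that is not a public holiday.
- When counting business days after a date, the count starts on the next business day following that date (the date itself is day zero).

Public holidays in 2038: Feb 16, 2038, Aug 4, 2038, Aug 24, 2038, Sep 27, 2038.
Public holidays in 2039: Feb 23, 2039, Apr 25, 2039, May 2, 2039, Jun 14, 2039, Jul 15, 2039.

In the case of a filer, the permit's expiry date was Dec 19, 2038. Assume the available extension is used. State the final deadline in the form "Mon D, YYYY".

May 11, 2039

From Dec 19, 2038, 120 calendar days later is Apr 18, 2039.
Apr 18, 2039 falls on a Monday, which is a business day, so no adjustment is needed.
The 15-business-day extension runs from Apr 18, 2039 to May 11, 2039.
May 11, 2039 (Wednesday) is already a business day.
Final deadline: May 11, 2039.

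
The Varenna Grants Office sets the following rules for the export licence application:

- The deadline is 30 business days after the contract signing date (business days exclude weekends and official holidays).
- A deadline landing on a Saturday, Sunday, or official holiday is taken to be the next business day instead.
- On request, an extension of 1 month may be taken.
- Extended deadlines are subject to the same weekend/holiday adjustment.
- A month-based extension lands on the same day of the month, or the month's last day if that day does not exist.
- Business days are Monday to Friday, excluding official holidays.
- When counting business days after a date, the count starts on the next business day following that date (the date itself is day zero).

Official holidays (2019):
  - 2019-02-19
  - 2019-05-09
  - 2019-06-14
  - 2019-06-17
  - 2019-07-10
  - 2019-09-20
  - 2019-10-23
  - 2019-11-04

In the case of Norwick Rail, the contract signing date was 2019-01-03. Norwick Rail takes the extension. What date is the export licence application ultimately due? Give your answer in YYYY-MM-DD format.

2019-03-14

Counting 30 business days after 2019-01-03 (skipping weekends and listed holidays) reaches 2019-02-14.
2019-02-14 is a Thursday and not a listed holiday, so it stands.
The 1 month extension carries 2019-02-14 to 2019-03-14.
2019-03-14 (Thursday) is already a business day.
Deadline: 2019-03-14.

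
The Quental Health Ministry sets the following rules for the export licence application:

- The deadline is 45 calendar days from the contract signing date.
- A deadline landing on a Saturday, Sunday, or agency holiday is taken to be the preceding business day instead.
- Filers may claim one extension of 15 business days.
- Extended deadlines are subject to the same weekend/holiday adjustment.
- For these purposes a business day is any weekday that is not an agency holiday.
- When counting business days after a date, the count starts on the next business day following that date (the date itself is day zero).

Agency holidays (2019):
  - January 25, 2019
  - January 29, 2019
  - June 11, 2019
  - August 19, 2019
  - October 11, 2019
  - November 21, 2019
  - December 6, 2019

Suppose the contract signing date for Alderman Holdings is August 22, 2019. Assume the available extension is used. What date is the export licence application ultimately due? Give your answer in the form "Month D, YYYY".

45 calendar days after August 22, 2019 is October 6, 2019.
October 6, 2019 is a Sunday; the preceding business day is October 4, 2019 (Friday).
Applying the 15-business-day extension: 15 business days after October 4, 2019 is October 28, 2019.
October 28, 2019 (Monday) is already a business day.
Deadline: October 28, 2019.

October 28, 2019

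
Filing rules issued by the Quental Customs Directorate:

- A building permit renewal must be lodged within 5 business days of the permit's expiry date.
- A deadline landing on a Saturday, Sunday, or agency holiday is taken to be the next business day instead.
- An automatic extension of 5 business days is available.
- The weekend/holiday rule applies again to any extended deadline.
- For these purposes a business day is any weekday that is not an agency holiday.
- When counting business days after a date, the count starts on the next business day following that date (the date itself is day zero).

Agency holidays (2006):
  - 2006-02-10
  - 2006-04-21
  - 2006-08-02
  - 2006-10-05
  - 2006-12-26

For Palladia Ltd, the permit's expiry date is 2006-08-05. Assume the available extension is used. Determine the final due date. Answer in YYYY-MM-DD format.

2006-08-18

Counting 5 business days after 2006-08-05 (skipping weekends and listed holidays) reaches 2006-08-11.
2006-08-11 falls on a Friday, which is a business day, so no adjustment is needed.
Counting 5 further business days from 2006-08-11 reaches 2006-08-18.
2006-08-18 falls on a Friday, which is a business day, so no adjustment is needed.
Final deadline: 2006-08-18.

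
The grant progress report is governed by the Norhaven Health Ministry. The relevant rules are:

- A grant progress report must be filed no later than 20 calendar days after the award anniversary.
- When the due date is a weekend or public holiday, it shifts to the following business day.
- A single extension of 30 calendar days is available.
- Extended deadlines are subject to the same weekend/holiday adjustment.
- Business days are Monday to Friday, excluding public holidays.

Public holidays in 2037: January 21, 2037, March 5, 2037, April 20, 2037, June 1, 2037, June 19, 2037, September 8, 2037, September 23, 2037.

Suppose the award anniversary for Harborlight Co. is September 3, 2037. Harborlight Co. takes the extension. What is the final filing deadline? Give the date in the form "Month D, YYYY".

Adding 20 calendar days to September 3, 2037 gives September 23, 2037.
September 23, 2037 is a listed holiday; the next business day is September 24, 2037 (Thursday).
With the 30-day extension, September 24, 2037 becomes October 24, 2037.
October 24, 2037 falls on a Saturday. Rolling to the next business day gives October 26, 2037, a Monday.
So the filing is due October 26, 2037.

October 26, 2037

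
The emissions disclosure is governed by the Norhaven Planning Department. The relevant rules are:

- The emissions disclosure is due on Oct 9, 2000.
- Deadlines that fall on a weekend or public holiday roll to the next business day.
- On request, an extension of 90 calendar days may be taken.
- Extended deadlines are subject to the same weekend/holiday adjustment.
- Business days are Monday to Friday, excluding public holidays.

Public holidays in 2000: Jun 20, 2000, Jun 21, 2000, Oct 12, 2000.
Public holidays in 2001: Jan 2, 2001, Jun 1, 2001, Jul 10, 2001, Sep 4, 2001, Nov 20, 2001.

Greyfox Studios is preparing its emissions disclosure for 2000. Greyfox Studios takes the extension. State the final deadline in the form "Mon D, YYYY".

The statutory due date is Oct 9, 2000.
Oct 9, 2000 (Monday) is already a business day.
Applying the 90-calendar-day extension: Oct 9, 2000 + 90 days = Jan 7, 2001.
Jan 7, 2001 is a Sunday; the next business day is Jan 8, 2001 (Monday).
The final due date is Jan 8, 2001.

Jan 8, 2001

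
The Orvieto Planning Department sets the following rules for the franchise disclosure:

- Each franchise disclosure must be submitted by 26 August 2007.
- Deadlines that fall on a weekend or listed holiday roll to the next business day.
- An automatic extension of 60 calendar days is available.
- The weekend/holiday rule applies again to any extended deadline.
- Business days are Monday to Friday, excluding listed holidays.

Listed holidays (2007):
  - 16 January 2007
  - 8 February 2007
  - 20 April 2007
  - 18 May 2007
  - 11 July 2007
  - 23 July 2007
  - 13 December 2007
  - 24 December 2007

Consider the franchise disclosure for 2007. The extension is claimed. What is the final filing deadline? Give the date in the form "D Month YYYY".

Start from the fixed due date, 26 August 2007.
26 August 2007 is a Sunday; the next business day is 27 August 2007 (Monday).
Add the 60 calendar-day extension to 27 August 2007: 26 October 2007.
26 October 2007 (Friday) is already a business day.
So the filing is due 26 October 2007.

26 October 2007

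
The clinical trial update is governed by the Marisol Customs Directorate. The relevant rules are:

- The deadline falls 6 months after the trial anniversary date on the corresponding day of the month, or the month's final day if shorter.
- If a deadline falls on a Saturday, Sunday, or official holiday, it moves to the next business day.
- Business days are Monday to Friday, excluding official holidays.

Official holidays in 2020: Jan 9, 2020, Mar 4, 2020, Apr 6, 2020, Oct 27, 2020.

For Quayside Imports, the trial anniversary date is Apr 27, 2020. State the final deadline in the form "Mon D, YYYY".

6 months from Apr 27, 2020 is Oct 27, 2020.
Oct 27, 2020 is a listed holiday; the next business day is Oct 28, 2020 (Wednesday).
Deadline: Oct 28, 2020.

Oct 28, 2020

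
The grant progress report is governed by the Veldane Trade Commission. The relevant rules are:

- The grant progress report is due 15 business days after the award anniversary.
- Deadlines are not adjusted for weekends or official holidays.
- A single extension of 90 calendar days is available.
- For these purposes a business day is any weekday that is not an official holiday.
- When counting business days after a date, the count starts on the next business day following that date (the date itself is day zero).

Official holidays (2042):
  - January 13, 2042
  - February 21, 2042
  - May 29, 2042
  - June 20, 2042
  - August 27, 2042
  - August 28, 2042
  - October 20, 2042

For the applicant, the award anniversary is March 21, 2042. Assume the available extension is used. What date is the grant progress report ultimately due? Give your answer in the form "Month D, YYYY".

Counting 15 business days after March 21, 2042 (skipping weekends and listed holidays) reaches April 11, 2042.
April 11, 2042 is a Friday; no weekend or holiday adjustment applies.
Applying the 90-calendar-day extension: April 11, 2042 + 90 days = July 10, 2042.
July 10, 2042 is a Thursday; no weekend or holiday adjustment applies.
Deadline: July 10, 2042.

July 10, 2042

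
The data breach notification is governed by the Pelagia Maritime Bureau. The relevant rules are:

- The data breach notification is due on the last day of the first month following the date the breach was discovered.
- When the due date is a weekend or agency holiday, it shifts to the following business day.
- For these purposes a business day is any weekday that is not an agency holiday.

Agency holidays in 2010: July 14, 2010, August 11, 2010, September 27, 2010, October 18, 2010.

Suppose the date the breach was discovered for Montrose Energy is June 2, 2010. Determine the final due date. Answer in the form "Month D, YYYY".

The first month after June 2, 2010 is July 2010, whose last day is July 31, 2010.
July 31, 2010 is a Saturday; the next business day is August 2, 2010 (Monday).
Final deadline: August 2, 2010.

August 2, 2010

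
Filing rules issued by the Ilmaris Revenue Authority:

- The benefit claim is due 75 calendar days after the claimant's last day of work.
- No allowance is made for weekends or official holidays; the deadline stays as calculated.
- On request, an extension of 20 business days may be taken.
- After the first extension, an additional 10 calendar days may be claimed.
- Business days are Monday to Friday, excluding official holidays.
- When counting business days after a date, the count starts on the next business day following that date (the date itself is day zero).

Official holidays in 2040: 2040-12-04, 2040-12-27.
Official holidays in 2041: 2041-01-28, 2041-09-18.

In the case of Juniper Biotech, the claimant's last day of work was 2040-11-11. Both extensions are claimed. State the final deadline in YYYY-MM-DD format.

2041-03-07

From 2040-11-11, 75 calendar days later is 2041-01-25.
2041-01-25 is a Friday; no weekend or holiday adjustment applies.
The 20-business-day extension runs from 2041-01-25 to 2041-02-25.
2041-02-25 falls on a Monday. The rules make no weekend/holiday allowance, so it remains 2041-02-25.
With the 10-day extension, 2041-02-25 becomes 2041-03-07.
2041-03-07 is a Thursday; no weekend or holiday adjustment applies.
So the filing is due 2041-03-07.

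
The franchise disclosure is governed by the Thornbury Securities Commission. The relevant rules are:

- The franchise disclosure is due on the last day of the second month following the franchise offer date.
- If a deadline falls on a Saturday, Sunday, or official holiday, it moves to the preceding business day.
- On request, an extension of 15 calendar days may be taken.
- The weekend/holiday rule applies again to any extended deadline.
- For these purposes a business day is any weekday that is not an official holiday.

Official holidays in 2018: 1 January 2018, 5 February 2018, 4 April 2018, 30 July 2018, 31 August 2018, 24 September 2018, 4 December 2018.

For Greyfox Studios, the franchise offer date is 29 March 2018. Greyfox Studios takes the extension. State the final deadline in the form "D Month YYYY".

15 June 2018

The second month after 29 March 2018 is May 2018, whose last day is 31 May 2018.
Since 31 May 2018 is a Thursday and not a holiday, the date is unchanged.
Add the 15 calendar-day extension to 31 May 2018: 15 June 2018.
Since 15 June 2018 is a Friday and not a holiday, the date is unchanged.
The final due date is 15 June 2018.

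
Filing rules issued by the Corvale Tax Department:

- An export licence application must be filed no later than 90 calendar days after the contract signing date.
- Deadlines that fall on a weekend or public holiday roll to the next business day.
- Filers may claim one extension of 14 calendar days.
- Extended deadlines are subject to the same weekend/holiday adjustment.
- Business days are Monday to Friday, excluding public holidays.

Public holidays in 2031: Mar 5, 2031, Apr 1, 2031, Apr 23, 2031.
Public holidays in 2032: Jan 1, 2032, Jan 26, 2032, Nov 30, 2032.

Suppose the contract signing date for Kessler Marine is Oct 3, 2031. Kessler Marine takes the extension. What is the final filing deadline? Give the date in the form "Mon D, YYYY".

Jan 16, 2032

From Oct 3, 2031, 90 calendar days later is Jan 1, 2032.
Jan 1, 2032 is a listed holiday, so it moves to the next business day, Jan 2, 2032 (Friday).
Add the 14 calendar-day extension to Jan 2, 2032: Jan 16, 2032.
Jan 16, 2032 (Friday) is already a business day.
Final deadline: Jan 16, 2032.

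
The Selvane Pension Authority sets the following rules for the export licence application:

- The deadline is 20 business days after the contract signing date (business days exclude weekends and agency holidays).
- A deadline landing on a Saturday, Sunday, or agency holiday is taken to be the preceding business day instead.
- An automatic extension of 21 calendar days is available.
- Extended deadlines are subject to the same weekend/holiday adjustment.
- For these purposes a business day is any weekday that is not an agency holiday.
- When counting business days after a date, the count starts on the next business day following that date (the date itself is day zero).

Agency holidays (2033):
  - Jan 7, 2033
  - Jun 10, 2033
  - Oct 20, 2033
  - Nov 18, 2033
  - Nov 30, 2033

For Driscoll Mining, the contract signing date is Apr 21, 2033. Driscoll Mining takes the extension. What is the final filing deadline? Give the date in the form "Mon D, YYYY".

Jun 9, 2033

Starting the day after Apr 21, 2033 and counting 20 business days lands on May 19, 2033.
May 19, 2033 falls on a Thursday, which is a business day, so no adjustment is needed.
With the 21-day extension, May 19, 2033 becomes Jun 9, 2033.
Since Jun 9, 2033 is a Thursday and not a holiday, the date is unchanged.
So the filing is due Jun 9, 2033.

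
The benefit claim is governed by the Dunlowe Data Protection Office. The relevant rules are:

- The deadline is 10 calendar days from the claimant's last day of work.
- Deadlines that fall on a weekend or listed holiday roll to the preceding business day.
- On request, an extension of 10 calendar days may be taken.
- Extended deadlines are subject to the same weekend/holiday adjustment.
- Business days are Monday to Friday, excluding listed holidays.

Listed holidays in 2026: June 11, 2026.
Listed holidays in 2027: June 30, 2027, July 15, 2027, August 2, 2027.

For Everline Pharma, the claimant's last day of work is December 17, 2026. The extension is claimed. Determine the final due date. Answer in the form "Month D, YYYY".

Adding 10 calendar days to December 17, 2026 gives December 27, 2026.
Because December 27, 2026 is a Sunday, the deadline becomes December 25, 2026 (Friday).
The 10-calendar-day extension moves the deadline from December 25, 2026 to January 4, 2027.
January 4, 2027 (Monday) is already a business day.
Final deadline: January 4, 2027.

January 4, 2027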